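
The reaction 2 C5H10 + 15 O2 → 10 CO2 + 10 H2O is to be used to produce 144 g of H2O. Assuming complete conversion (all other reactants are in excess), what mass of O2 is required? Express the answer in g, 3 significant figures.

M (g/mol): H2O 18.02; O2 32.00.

n(H2O) = 144 / 18.02 = 7.991 mol
n(O2) = (15/10) × 7.991 = 11.99 mol
mass = 11.99 × 32.00 = 383.7 g

384 g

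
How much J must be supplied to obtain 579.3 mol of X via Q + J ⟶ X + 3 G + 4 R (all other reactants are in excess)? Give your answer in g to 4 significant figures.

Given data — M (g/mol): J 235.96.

136700 g

n(X) = 579.3 mol
n(J) = (1/1) × 579.3 = 579.3 mol
mass = 579.3 × 235.96 = 136700 g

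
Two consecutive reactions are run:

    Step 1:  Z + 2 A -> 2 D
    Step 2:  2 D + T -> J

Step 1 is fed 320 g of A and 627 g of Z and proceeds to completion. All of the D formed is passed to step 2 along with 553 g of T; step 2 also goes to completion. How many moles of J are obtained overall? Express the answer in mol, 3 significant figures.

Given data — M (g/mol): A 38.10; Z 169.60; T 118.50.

Step 1:
n(A) = 320.0 / 38.10 = 8.399 mol
n(Z) = 627.0 / 169.60 = 3.697 mol
n/ν for A = 8.399/2 = 4.200
n/ν for Z = 3.697/1 = 3.697
Smallest n/ν is Z → limiting reagent.
n(D) produced = (2/1) × 3.697 = 7.394 mol
Step 2:
n(D) available = 7.394 mol
n(T) = 553.0 / 118.50 = 4.667 mol
n/ν for D = 7.394/2 = 3.697
n/ν for T = 4.667/1 = 4.667
Smallest n/ν is D → limiting reagent.
n(J) = (1/2) × 7.394 = 3.697 mol

3.70 mol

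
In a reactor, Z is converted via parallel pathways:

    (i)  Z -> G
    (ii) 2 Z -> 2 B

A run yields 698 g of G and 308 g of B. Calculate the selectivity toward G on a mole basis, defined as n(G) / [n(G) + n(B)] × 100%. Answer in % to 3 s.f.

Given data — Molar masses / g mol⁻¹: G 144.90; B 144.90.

69.4 %

n(G) = 698 / 144.90 = 4.817 mol
n(B) = 308 / 144.90 = 2.126 mol
selectivity = 4.817/(4.817+2.126) × 100 = 69.38 %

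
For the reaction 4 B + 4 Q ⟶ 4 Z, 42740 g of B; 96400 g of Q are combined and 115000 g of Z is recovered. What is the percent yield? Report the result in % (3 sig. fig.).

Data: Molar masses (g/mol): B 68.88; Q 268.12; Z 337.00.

n(B) = 42740 / 68.88 = 620.5 mol
n(Q) = 96400 / 268.12 = 359.5 mol
n/ν for B = 620.5/4 = 155.1
n/ν for Q = 359.5/4 = 89.88
Smallest n/ν is Q → limiting reagent.
theoretical n(Z) = (4/4) × 359.5 = 359.5 mol → 121200 g
% yield = 115000 / 121200 × 100 = 94.88 %

94.9 %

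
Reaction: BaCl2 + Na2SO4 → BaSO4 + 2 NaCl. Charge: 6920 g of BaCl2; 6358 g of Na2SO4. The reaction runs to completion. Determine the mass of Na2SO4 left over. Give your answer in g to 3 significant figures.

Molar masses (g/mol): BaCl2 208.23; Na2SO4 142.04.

1640 g

n(BaCl2) = 6920 / 208.23 = 33.23 mol
n(Na2SO4) = 6358 / 142.04 = 44.76 mol
n/ν → BaCl2: 33.23, Na2SO4: 44.76; BaCl2 is limiting.
Na2SO4 consumed = (1/1) × 33.23 = 33.23 mol
Na2SO4 remaining = 44.76 − 33.23 = 11.53 mol
mass = 11.53 × 142.04 = 1638 g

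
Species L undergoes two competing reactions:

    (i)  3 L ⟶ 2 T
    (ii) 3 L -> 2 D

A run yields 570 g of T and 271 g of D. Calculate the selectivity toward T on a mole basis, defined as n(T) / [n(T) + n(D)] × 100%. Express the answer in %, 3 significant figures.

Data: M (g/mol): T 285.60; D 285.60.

n(T) = 570 / 285.60 = 1.996 mol
n(D) = 271 / 285.60 = 0.9489 mol
selectivity = 1.996/(1.996+0.9489) × 100 = 67.78 %

67.8 %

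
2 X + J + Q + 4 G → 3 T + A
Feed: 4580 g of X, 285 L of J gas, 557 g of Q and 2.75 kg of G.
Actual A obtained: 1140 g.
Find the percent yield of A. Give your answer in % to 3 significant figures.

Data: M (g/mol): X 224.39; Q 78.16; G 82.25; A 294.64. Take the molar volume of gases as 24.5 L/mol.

n(X) = 4580 / 224.39 = 20.41 mol
n(J) = 285.0 / 24.5 = 11.63 mol
n(Q) = 557.0 / 78.16 = 7.126 mol
n(G) = 2.750×1000 / 82.25 = 33.43 mol
n/ν for X = 20.41/2 = 10.21
n/ν for J = 11.63/1 = 11.63
n/ν for Q = 7.126/1 = 7.126
n/ν for G = 33.43/4 = 8.358
Smallest n/ν is Q → limiting reagent.
theoretical n(A) = (1/1) × 7.126 = 7.126 mol → 2100 g
% yield = 1140 / 2100 × 100 = 54.29 %

54.3 %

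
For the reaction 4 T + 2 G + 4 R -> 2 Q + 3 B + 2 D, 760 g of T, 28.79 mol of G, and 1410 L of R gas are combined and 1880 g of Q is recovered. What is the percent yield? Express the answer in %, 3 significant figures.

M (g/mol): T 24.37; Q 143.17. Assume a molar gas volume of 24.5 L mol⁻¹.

84.2 %

n(T) = 760.0 / 24.37 = 31.19 mol
n(G) = 28.79 mol
n(R) = 1410 / 24.5 = 57.55 mol
n/ν for T = 31.19/4 = 7.798
n/ν for G = 28.79/2 = 14.40
n/ν for R = 57.55/4 = 14.39
Smallest n/ν is T → limiting reagent.
theoretical n(Q) = (2/4) × 31.19 = 15.60 mol → 2233 g
% yield = 1880 / 2233 × 100 = 84.19 %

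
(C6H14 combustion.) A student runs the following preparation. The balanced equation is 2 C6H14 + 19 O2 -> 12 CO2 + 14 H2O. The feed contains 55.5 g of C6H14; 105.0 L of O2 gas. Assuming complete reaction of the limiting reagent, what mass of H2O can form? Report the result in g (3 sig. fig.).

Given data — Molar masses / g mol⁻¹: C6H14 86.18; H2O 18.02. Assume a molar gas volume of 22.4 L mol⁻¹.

n(C6H14) = 55.50 / 86.18 = 0.6440 mol
n(O2) = 105.0 / 22.4 = 4.688 mol
n/ν for C6H14 = 0.6440/2 = 0.3220
n/ν for O2 = 4.688/19 = 0.2467
Smallest n/ν is O2 → limiting reagent.
n(H2O) = (14/19) × 4.688 = 3.454 mol
mass = 3.454 × 18.02 = 62.24 g

62.2 g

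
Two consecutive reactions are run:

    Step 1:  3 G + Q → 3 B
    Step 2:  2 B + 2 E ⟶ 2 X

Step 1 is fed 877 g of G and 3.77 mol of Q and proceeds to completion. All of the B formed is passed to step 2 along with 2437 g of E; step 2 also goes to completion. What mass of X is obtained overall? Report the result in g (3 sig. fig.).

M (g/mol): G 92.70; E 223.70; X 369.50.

3500 g

Step 1:
n(G) = 877.0 / 92.70 = 9.461 mol
n(Q) = 3.770 mol
n/ν for G = 9.461/3 = 3.154
n/ν for Q = 3.770/1 = 3.770
Smallest n/ν is G → limiting reagent.
n(B) produced = (3/3) × 9.461 = 9.461 mol
Step 2:
n(B) available = 9.461 mol
n(E) = 2437 / 223.70 = 10.89 mol
n/ν for B = 9.461/2 = 4.731
n/ν for E = 10.89/2 = 5.445
Smallest n/ν is B → limiting reagent.
n(X) = (2/2) × 9.461 = 9.461 mol
mass = 9.461 × 369.50 = 3496 g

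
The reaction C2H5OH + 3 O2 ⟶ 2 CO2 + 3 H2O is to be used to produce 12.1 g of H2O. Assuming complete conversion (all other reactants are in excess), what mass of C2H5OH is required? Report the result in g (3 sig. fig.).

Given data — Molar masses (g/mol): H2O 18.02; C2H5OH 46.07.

10.3 g

n(H2O) = 12.1 / 18.02 = 0.6715 mol
n(C2H5OH) = (1/3) × 0.6715 = 0.2238 mol
mass = 0.2238 × 46.07 = 10.31 g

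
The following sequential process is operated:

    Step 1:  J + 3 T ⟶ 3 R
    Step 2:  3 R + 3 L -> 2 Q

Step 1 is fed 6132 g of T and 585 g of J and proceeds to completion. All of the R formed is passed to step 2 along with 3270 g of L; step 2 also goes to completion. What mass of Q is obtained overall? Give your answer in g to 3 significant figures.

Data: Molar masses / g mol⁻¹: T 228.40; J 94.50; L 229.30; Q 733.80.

Step 1:
n(T) = 6132 / 228.40 = 26.85 mol
n(J) = 585.0 / 94.50 = 6.190 mol
n/ν for T = 26.85/3 = 8.950
n/ν for J = 6.190/1 = 6.190
Smallest n/ν is J → limiting reagent.
n(R) produced = (3/1) × 6.190 = 18.57 mol
Step 2:
n(R) available = 18.57 mol
n(L) = 3270 / 229.30 = 14.26 mol
n/ν for R = 18.57/3 = 6.190
n/ν for L = 14.26/3 = 4.753
Smallest n/ν is L → limiting reagent.
n(Q) = (2/3) × 14.26 = 9.507 mol
mass = 9.507 × 733.80 = 6976 g

6980 g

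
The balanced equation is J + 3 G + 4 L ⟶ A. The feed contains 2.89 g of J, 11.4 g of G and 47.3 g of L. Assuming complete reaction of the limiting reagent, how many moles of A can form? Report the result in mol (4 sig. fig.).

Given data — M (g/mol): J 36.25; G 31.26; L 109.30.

0.07972 mol

n(J) = 2.890 / 36.25 = 0.07972 mol
n(G) = 11.40 / 31.26 = 0.3647 mol
n(L) = 47.30 / 109.30 = 0.4328 mol
n/ν for J = 0.07972/1 = 0.07972
n/ν for G = 0.3647/3 = 0.1216
n/ν for L = 0.4328/4 = 0.1082
Smallest n/ν is J → limiting reagent.
n(A) = (1/1) × 0.07972 = 0.07972 mol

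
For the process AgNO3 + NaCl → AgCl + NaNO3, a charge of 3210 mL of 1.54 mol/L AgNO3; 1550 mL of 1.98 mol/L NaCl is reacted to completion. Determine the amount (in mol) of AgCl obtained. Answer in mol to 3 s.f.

3.07 mol

n(AgNO3) = 1.54 × 3210/1000 = 4.943 mol
n(NaCl) = 1.98 × 1550/1000 = 3.069 mol
n/ν → AgNO3: 4.943, NaCl: 3.069; NaCl is limiting.
n(AgCl) = (1/1) × 3.069 = 3.069 mol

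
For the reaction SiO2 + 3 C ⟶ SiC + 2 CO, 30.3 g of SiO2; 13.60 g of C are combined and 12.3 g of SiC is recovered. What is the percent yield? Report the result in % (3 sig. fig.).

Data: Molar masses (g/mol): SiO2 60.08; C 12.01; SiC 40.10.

n(SiO2) = 30.30 / 60.08 = 0.5043 mol
n(C) = 13.60 / 12.01 = 1.132 mol
n/ν → SiO2: 0.5043, C: 0.3773; C is limiting.
theoretical n(SiC) = (1/3) × 1.132 = 0.3773 mol → 15.13 g
% yield = 12.3 / 15.13 × 100 = 81.30 %

81.3 %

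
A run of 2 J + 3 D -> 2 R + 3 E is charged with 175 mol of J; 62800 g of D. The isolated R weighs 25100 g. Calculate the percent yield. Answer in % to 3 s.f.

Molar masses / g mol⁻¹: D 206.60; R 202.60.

n(J) = 175.0 mol
n(D) = 62800 / 206.60 = 304.0 mol
n/ν → J: 87.50, D: 101.3; J is limiting.
theoretical n(R) = (2/2) × 175.0 = 175.0 mol → 35460 g
% yield = 25100 / 35460 × 100 = 70.78 %

70.8 %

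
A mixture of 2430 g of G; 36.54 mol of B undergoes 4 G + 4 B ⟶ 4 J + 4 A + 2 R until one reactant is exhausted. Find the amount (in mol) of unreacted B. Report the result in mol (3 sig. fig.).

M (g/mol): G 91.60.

n(G) = 2430 / 91.60 = 26.53 mol
n(B) = 36.54 mol
n/ν → G: 6.633, B: 9.135; G is limiting.
B consumed = (4/4) × 26.53 = 26.53 mol
B remaining = 36.54 − 26.53 = 10.01 mol

10.0 mol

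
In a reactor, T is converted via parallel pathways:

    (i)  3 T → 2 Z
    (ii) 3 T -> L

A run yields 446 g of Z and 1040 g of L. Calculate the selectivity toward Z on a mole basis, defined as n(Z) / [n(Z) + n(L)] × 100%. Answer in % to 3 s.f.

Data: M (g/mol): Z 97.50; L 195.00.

46.2 %

n(Z) = 446 / 97.50 = 4.574 mol
n(L) = 1040 / 195.00 = 5.333 mol
selectivity = 4.574/(4.574+5.333) × 100 = 46.17 %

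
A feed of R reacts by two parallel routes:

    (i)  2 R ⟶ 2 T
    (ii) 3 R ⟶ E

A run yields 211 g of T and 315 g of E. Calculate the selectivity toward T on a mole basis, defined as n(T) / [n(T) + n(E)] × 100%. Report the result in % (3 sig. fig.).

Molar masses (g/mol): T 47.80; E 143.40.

n(T) = 211 / 47.80 = 4.414 mol
n(E) = 315 / 143.40 = 2.197 mol
selectivity = 4.414/(4.414+2.197) × 100 = 66.77 %

66.8 %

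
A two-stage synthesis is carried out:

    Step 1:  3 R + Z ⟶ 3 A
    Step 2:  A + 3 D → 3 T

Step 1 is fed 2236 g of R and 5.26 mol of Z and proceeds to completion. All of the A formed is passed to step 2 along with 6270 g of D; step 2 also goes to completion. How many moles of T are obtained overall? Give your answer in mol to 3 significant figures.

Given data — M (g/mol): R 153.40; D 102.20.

Step 1:
n(R) = 2236 / 153.40 = 14.58 mol
n(Z) = 5.260 mol
n/ν → R: 4.860, Z: 5.260; R is limiting.
n(A) produced = (3/3) × 14.58 = 14.58 mol
Step 2:
n(A) available = 14.58 mol
n(D) = 6270 / 102.20 = 61.35 mol
n/ν → A: 14.58, D: 20.45; A is limiting.
n(T) = (3/1) × 14.58 = 43.74 mol

43.7 mol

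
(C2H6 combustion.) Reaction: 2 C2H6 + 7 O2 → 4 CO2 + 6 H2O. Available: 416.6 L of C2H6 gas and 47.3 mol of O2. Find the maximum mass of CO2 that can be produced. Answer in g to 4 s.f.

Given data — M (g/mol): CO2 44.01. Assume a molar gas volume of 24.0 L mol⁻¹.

n(C2H6) = 416.6 / 24.0 = 17.36 mol
n(O2) = 47.30 mol
n/ν → C2H6: 8.680, O2: 6.757; O2 is limiting.
n(CO2) = (4/7) × 47.30 = 27.03 mol
mass = 27.03 × 44.01 = 1190 g

1190 g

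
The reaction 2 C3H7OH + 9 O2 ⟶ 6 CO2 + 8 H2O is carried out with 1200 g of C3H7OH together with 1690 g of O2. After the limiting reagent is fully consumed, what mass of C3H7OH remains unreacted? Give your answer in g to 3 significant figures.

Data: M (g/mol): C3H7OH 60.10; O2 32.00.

n(C3H7OH) = 1200 / 60.10 = 19.97 mol
n(O2) = 1690 / 32.00 = 52.81 mol
n/ν for C3H7OH = 19.97/2 = 9.985
n/ν for O2 = 52.81/9 = 5.868
Smallest n/ν is O2 → limiting reagent.
C3H7OH consumed = (2/9) × 52.81 = 11.74 mol
C3H7OH remaining = 19.97 − 11.74 = 8.230 mol
mass = 8.230 × 60.10 = 494.6 g

495 g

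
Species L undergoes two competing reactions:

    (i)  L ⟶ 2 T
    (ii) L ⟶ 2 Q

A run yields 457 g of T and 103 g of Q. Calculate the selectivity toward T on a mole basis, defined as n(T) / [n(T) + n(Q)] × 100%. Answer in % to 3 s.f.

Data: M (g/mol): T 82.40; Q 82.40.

81.6 %

n(T) = 457 / 82.40 = 5.546 mol
n(Q) = 103 / 82.40 = 1.250 mol
selectivity = 5.546/(5.546+1.250) × 100 = 81.61 %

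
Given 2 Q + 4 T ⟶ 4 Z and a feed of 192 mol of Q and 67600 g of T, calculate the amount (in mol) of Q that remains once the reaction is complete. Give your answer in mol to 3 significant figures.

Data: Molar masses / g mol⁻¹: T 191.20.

n(Q) = 192.0 mol
n(T) = 67600 / 191.20 = 353.6 mol
n/ν for Q = 192.0/2 = 96.00
n/ν for T = 353.6/4 = 88.40
Smallest n/ν is T → limiting reagent.
Q consumed = (2/4) × 353.6 = 176.8 mol
Q remaining = 192.0 − 176.8 = 15.20 mol

15.2 mol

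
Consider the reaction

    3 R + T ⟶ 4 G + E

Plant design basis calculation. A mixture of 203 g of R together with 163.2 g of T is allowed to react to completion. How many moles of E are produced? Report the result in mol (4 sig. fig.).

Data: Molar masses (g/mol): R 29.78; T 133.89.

n(R) = 203.0 / 29.78 = 6.817 mol
n(T) = 163.2 / 133.89 = 1.219 mol
n/ν → R: 2.272, T: 1.219; T is limiting.
n(E) = (1/1) × 1.219 = 1.219 mol

1.219 mol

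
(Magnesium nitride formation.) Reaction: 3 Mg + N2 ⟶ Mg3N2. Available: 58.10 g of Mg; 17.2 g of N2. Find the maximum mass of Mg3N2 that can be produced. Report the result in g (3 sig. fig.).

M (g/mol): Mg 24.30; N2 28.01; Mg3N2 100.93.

62.0 g

n(Mg) = 58.10 / 24.30 = 2.391 mol
n(N2) = 17.20 / 28.01 = 0.6141 mol
n/ν for Mg = 2.391/3 = 0.7970
n/ν for N2 = 0.6141/1 = 0.6141
Smallest n/ν is N2 → limiting reagent.
n(Mg3N2) = (1/1) × 0.6141 = 0.6141 mol
mass = 0.6141 × 100.93 = 61.98 g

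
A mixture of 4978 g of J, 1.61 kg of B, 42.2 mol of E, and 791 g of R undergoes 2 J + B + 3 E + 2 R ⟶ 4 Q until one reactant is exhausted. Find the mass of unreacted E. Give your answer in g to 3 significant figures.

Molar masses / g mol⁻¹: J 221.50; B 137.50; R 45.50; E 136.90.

2210 g

n(J) = 4978 / 221.50 = 22.47 mol
n(B) = 1.610×1000 / 137.50 = 11.71 mol
n(E) = 42.20 mol
n(R) = 791.0 / 45.50 = 17.38 mol
n/ν for J = 22.47/2 = 11.24
n/ν for B = 11.71/1 = 11.71
n/ν for E = 42.20/3 = 14.07
n/ν for R = 17.38/2 = 8.690
Smallest n/ν is R → limiting reagent.
E consumed = (3/2) × 17.38 = 26.07 mol
E remaining = 42.20 − 26.07 = 16.13 mol
mass = 16.13 × 136.90 = 2208 g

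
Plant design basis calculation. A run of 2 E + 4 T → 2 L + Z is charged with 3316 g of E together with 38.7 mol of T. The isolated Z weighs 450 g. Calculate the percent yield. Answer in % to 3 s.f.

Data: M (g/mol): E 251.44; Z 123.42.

55.3 %

n(E) = 3316 / 251.44 = 13.19 mol
n(T) = 38.70 mol
n/ν → E: 6.595, T: 9.675; E is limiting.
theoretical n(Z) = (1/2) × 13.19 = 6.595 mol → 814.0 g
% yield = 450 / 814.0 × 100 = 55.28 %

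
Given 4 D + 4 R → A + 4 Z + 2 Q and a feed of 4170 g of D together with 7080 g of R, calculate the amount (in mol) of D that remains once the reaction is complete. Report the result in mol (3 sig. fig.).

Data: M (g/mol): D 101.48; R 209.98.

7.37 mol

n(D) = 4170 / 101.48 = 41.09 mol
n(R) = 7080 / 209.98 = 33.72 mol
n/ν for D = 41.09/4 = 10.27
n/ν for R = 33.72/4 = 8.430
Smallest n/ν is R → limiting reagent.
D consumed = (4/4) × 33.72 = 33.72 mol
D remaining = 41.09 − 33.72 = 7.370 mol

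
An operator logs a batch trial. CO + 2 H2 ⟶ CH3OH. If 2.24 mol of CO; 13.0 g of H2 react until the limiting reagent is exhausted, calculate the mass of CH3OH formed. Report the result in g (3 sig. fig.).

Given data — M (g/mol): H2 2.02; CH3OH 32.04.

71.8 g

n(CO) = 2.240 mol
n(H2) = 13.00 / 2.02 = 6.436 mol
n/ν → CO: 2.240, H2: 3.218; CO is limiting.
n(CH3OH) = (1/1) × 2.240 = 2.240 mol
mass = 2.240 × 32.04 = 71.77 g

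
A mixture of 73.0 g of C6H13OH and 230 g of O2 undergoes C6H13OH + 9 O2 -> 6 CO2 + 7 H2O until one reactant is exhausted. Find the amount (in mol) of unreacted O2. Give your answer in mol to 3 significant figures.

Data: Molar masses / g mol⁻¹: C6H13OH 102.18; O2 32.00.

0.758 mol

n(C6H13OH) = 73.00 / 102.18 = 0.7144 mol
n(O2) = 230.0 / 32.00 = 7.188 mol
n/ν for C6H13OH = 0.7144/1 = 0.7144
n/ν for O2 = 7.188/9 = 0.7987
Smallest n/ν is C6H13OH → limiting reagent.
O2 consumed = (9/1) × 0.7144 = 6.430 mol
O2 remaining = 7.188 − 6.430 = 0.7580 mol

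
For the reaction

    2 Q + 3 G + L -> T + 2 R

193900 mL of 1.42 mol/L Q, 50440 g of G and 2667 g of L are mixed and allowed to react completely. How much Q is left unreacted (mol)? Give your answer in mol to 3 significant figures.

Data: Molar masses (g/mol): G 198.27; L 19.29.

n(Q) = 1.42 × 193900/1000 = 275.3 mol
n(G) = 50440 / 198.27 = 254.4 mol
n(L) = 2667 / 19.29 = 138.3 mol
n/ν for Q = 275.3/2 = 137.7
n/ν for G = 254.4/3 = 84.80
n/ν for L = 138.3/1 = 138.3
Smallest n/ν is G → limiting reagent.
Q consumed = (2/3) × 254.4 = 169.6 mol
Q remaining = 275.3 − 169.6 = 105.7 mol

106 mol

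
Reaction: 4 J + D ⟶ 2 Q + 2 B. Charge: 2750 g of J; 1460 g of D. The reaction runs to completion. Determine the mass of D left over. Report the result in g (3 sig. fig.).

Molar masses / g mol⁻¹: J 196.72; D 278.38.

n(J) = 2750 / 196.72 = 13.98 mol
n(D) = 1460 / 278.38 = 5.245 mol
n/ν → J: 3.495, D: 5.245; J is limiting.
D consumed = (1/4) × 13.98 = 3.495 mol
D remaining = 5.245 − 3.495 = 1.750 mol
mass = 1.750 × 278.38 = 487.2 g

487 g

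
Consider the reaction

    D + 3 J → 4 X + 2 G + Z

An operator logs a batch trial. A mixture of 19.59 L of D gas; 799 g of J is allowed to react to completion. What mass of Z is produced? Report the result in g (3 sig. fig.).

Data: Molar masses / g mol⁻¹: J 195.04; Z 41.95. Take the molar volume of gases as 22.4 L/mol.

36.7 g

n(D) = 19.59 / 22.4 = 0.8746 mol
n(J) = 799.0 / 195.04 = 4.097 mol
n/ν for D = 0.8746/1 = 0.8746
n/ν for J = 4.097/3 = 1.366
Smallest n/ν is D → limiting reagent.
n(Z) = (1/1) × 0.8746 = 0.8746 mol
mass = 0.8746 × 41.95 = 36.69 g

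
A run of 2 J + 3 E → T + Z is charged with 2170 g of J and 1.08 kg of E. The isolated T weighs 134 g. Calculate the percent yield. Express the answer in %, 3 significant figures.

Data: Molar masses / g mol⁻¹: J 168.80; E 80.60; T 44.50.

n(J) = 2170 / 168.80 = 12.86 mol
n(E) = 1.080×1000 / 80.60 = 13.40 mol
n/ν → J: 6.430, E: 4.467; E is limiting.
theoretical n(T) = (1/3) × 13.40 = 4.467 mol → 198.8 g
% yield = 134 / 198.8 × 100 = 67.40 %

67.4 %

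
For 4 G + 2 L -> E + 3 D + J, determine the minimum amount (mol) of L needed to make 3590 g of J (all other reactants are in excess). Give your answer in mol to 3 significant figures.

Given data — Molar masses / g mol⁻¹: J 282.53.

25.4 mol

n(J) = 3590 / 282.53 = 12.71 mol
n(L) = (2/1) × 12.71 = 25.42 mol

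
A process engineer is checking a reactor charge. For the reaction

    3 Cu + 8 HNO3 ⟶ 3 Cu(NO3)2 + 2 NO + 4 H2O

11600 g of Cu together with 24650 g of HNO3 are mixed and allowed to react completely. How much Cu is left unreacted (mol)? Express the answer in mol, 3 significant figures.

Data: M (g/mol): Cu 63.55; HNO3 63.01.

35.8 mol

n(Cu) = 11600 / 63.55 = 182.5 mol
n(HNO3) = 24650 / 63.01 = 391.2 mol
n/ν → Cu: 60.83, HNO3: 48.90; HNO3 is limiting.
Cu consumed = (3/8) × 391.2 = 146.7 mol
Cu remaining = 182.5 − 146.7 = 35.80 mol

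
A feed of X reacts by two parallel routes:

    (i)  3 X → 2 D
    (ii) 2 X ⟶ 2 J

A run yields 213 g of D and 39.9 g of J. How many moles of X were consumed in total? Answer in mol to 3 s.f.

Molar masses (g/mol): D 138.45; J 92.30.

2.74 mol

n(D) = 213 / 138.45 = 1.538 mol
n(J) = 39.9 / 92.30 = 0.4323 mol
n(X) via (i) = (3/2)×1.538 = 2.307 mol
n(X) via (ii) = (2/2)×0.4323 = 0.4323 mol
total n(X) = 2.307 + 0.4323 = 2.739 mol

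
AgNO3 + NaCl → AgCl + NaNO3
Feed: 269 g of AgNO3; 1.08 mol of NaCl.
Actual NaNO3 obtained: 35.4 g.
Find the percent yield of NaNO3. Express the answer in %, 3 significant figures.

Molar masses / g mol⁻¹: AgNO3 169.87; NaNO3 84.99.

38.6 %

n(AgNO3) = 269.0 / 169.87 = 1.584 mol
n(NaCl) = 1.080 mol
n/ν for AgNO3 = 1.584/1 = 1.584
n/ν for NaCl = 1.080/1 = 1.080
Smallest n/ν is NaCl → limiting reagent.
theoretical n(NaNO3) = (1/1) × 1.080 = 1.080 mol → 91.79 g
% yield = 35.4 / 91.79 × 100 = 38.57 %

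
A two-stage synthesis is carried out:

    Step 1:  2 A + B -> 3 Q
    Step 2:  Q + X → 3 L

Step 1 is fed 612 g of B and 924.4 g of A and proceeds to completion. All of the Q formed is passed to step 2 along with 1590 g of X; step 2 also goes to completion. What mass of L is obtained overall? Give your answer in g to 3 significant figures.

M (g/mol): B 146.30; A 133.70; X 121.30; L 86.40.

2690 g

Step 1:
n(B) = 612.0 / 146.30 = 4.183 mol
n(A) = 924.4 / 133.70 = 6.914 mol
n/ν → B: 4.183, A: 3.457; A is limiting.
n(Q) produced = (3/2) × 6.914 = 10.37 mol
Step 2:
n(Q) available = 10.37 mol
n(X) = 1590 / 121.30 = 13.11 mol
n/ν → Q: 10.37, X: 13.11; Q is limiting.
n(L) = (3/1) × 10.37 = 31.11 mol
mass = 31.11 × 86.40 = 2688 g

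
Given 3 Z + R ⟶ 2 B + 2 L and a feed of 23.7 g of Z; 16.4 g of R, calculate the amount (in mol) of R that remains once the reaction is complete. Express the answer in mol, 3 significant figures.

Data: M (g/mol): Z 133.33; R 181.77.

n(Z) = 23.70 / 133.33 = 0.1778 mol
n(R) = 16.40 / 181.77 = 0.09022 mol
n/ν → Z: 0.05927, R: 0.09022; Z is limiting.
R consumed = (1/3) × 0.1778 = 0.05927 mol
R remaining = 0.09022 − 0.05927 = 0.03095 mol

0.0310 mol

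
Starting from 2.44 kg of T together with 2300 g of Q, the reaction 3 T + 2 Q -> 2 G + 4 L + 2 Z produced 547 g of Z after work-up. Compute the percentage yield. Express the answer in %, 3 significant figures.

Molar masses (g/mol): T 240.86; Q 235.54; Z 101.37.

n(T) = 2.440×1000 / 240.86 = 10.13 mol
n(Q) = 2300 / 235.54 = 9.765 mol
n/ν → T: 3.377, Q: 4.883; T is limiting.
theoretical n(Z) = (2/3) × 10.13 = 6.753 mol → 684.6 g
% yield = 547 / 684.6 × 100 = 79.90 %

79.9 %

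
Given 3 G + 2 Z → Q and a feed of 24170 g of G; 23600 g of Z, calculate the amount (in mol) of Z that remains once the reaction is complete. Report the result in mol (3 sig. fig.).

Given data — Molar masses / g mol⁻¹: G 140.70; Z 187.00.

11.7 mol

n(G) = 24170 / 140.70 = 171.8 mol
n(Z) = 23600 / 187.00 = 126.2 mol
n/ν for G = 171.8/3 = 57.27
n/ν for Z = 126.2/2 = 63.10
Smallest n/ν is G → limiting reagent.
Z consumed = (2/3) × 171.8 = 114.5 mol
Z remaining = 126.2 − 114.5 = 11.70 mol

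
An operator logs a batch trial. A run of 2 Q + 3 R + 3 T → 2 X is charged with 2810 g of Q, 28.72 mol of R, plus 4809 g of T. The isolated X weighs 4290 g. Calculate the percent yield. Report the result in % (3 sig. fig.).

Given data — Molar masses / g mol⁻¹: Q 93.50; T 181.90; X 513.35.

47.4 %

n(Q) = 2810 / 93.50 = 30.05 mol
n(R) = 28.72 mol
n(T) = 4809 / 181.90 = 26.44 mol
n/ν for Q = 30.05/2 = 15.03
n/ν for R = 28.72/3 = 9.573
n/ν for T = 26.44/3 = 8.813
Smallest n/ν is T → limiting reagent.
theoretical n(X) = (2/3) × 26.44 = 17.63 mol → 9050 g
% yield = 4290 / 9050 × 100 = 47.40 %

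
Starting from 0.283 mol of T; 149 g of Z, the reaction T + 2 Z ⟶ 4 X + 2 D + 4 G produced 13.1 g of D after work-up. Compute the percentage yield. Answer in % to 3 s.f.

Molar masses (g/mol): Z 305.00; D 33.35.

n(T) = 0.2830 mol
n(Z) = 149.0 / 305.00 = 0.4885 mol
n/ν for T = 0.2830/1 = 0.2830
n/ν for Z = 0.4885/2 = 0.2443
Smallest n/ν is Z → limiting reagent.
theoretical n(D) = (2/2) × 0.4885 = 0.4885 mol → 16.29 g
% yield = 13.1 / 16.29 × 100 = 80.42 %

80.4 %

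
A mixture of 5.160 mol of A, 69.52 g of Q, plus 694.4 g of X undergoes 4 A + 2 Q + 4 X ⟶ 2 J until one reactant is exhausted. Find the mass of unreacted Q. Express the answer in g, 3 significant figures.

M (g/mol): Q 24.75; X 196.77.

n(A) = 5.160 mol
n(Q) = 69.52 / 24.75 = 2.809 mol
n(X) = 694.4 / 196.77 = 3.529 mol
n/ν for A = 5.160/4 = 1.290
n/ν for Q = 2.809/2 = 1.405
n/ν for X = 3.529/4 = 0.8823
Smallest n/ν is X → limiting reagent.
Q consumed = (2/4) × 3.529 = 1.765 mol
Q remaining = 2.809 − 1.765 = 1.044 mol
mass = 1.044 × 24.75 = 25.84 g

25.8 g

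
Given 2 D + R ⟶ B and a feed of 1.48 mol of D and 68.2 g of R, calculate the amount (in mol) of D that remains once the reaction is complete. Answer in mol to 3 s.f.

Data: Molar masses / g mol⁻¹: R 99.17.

0.105 mol

n(D) = 1.480 mol
n(R) = 68.20 / 99.17 = 0.6877 mol
n/ν for D = 1.480/2 = 0.7400
n/ν for R = 0.6877/1 = 0.6877
Smallest n/ν is R → limiting reagent.
D consumed = (2/1) × 0.6877 = 1.375 mol
D remaining = 1.480 − 1.375 = 0.1050 mol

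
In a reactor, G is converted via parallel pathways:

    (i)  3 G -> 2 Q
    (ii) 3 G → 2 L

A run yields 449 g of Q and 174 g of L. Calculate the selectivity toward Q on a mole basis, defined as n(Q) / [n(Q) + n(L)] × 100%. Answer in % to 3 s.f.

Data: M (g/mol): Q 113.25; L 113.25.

n(Q) = 449 / 113.25 = 3.965 mol
n(L) = 174 / 113.25 = 1.536 mol
selectivity = 3.965/(3.965+1.536) × 100 = 72.08 %

72.1 %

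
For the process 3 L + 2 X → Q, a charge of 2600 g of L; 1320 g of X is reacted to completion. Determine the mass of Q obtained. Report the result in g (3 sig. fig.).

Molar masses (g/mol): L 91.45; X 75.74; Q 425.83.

3710 g

n(L) = 2600 / 91.45 = 28.43 mol
n(X) = 1320 / 75.74 = 17.43 mol
n/ν for L = 28.43/3 = 9.477
n/ν for X = 17.43/2 = 8.715
Smallest n/ν is X → limiting reagent.
n(Q) = (1/2) × 17.43 = 8.715 mol
mass = 8.715 × 425.83 = 3711 g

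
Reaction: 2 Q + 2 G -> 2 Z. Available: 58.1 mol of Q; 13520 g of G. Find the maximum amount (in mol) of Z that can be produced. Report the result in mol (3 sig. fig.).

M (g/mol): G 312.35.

n(Q) = 58.10 mol
n(G) = 13520 / 312.35 = 43.28 mol
n/ν → Q: 29.05, G: 21.64; G is limiting.
n(Z) = (2/2) × 43.28 = 43.28 mol

43.3 mol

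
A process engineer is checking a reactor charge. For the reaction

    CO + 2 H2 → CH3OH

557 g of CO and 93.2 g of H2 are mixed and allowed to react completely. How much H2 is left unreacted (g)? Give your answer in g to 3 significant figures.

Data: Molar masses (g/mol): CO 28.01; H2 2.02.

12.9 g

n(CO) = 557.0 / 28.01 = 19.89 mol
n(H2) = 93.20 / 2.02 = 46.14 mol
n/ν for CO = 19.89/1 = 19.89
n/ν for H2 = 46.14/2 = 23.07
Smallest n/ν is CO → limiting reagent.
H2 consumed = (2/1) × 19.89 = 39.78 mol
H2 remaining = 46.14 − 39.78 = 6.360 mol
mass = 6.360 × 2.02 = 12.85 g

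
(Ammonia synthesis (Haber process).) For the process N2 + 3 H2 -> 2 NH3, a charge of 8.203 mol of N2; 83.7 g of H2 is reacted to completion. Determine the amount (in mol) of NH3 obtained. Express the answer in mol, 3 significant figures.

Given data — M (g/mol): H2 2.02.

n(N2) = 8.203 mol
n(H2) = 83.70 / 2.02 = 41.44 mol
n/ν for N2 = 8.203/1 = 8.203
n/ν for H2 = 41.44/3 = 13.81
Smallest n/ν is N2 → limiting reagent.
n(NH3) = (2/1) × 8.203 = 16.41 mol

16.4 mol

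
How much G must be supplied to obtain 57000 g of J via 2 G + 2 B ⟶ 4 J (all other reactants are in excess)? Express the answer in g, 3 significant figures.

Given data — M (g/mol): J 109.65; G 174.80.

n(J) = 57000 / 109.65 = 519.8 mol
n(G) = (2/4) × 519.8 = 259.9 mol
mass = 259.9 × 174.80 = 45430 g

45400 g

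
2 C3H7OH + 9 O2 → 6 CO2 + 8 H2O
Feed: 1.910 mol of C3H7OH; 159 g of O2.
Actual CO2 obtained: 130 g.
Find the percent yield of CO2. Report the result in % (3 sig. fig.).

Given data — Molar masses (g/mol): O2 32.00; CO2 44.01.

89.2 %

n(C3H7OH) = 1.910 mol
n(O2) = 159.0 / 32.00 = 4.969 mol
n/ν for C3H7OH = 1.910/2 = 0.9550
n/ν for O2 = 4.969/9 = 0.5521
Smallest n/ν is O2 → limiting reagent.
theoretical n(CO2) = (6/9) × 4.969 = 3.313 mol → 145.8 g
% yield = 130 / 145.8 × 100 = 89.16 %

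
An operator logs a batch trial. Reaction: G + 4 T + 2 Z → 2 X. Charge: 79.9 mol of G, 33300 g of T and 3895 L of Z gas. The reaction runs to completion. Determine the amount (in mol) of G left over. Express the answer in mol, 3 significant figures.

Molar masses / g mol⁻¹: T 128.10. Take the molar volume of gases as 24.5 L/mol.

n(G) = 79.90 mol
n(T) = 33300 / 128.10 = 260.0 mol
n(Z) = 3895 / 24.5 = 159.0 mol
n/ν for G = 79.90/1 = 79.90
n/ν for T = 260.0/4 = 65.00
n/ν for Z = 159.0/2 = 79.50
Smallest n/ν is T → limiting reagent.
G consumed = (1/4) × 260.0 = 65.00 mol
G remaining = 79.90 − 65.00 = 14.90 mol

14.9 mol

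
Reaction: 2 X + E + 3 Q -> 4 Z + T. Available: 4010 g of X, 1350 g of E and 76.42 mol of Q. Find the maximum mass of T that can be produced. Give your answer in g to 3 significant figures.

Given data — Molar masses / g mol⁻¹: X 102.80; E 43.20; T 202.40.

3950 g

n(X) = 4010 / 102.80 = 39.01 mol
n(E) = 1350 / 43.20 = 31.25 mol
n(Q) = 76.42 mol
n/ν for X = 39.01/2 = 19.51
n/ν for E = 31.25/1 = 31.25
n/ν for Q = 76.42/3 = 25.47
Smallest n/ν is X → limiting reagent.
n(T) = (1/2) × 39.01 = 19.51 mol
mass = 19.51 × 202.40 = 3949 g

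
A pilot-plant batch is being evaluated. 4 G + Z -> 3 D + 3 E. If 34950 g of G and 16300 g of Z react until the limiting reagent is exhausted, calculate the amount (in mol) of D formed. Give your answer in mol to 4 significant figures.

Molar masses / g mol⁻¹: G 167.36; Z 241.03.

n(G) = 34950 / 167.36 = 208.8 mol
n(Z) = 16300 / 241.03 = 67.63 mol
n/ν for G = 208.8/4 = 52.20
n/ν for Z = 67.63/1 = 67.63
Smallest n/ν is G → limiting reagent.
n(D) = (3/4) × 208.8 = 156.6 mol

156.6 mol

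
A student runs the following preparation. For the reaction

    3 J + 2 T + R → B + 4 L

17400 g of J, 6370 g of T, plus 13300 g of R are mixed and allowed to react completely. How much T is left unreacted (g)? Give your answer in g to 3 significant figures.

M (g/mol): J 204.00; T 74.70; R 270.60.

2120 g

n(J) = 17400 / 204.00 = 85.29 mol
n(T) = 6370 / 74.70 = 85.27 mol
n(R) = 13300 / 270.60 = 49.15 mol
n/ν → J: 28.43, T: 42.64, R: 49.15; J is limiting.
T consumed = (2/3) × 85.29 = 56.86 mol
T remaining = 85.27 − 56.86 = 28.41 mol
mass = 28.41 × 74.70 = 2122 g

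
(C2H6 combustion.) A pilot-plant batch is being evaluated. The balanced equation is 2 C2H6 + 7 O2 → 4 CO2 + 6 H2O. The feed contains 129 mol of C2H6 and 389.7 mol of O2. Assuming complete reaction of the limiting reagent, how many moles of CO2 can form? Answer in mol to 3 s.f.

n(C2H6) = 129.0 mol
n(O2) = 389.7 mol
n/ν for C2H6 = 129.0/2 = 64.50
n/ν for O2 = 389.7/7 = 55.67
Smallest n/ν is O2 → limiting reagent.
n(CO2) = (4/7) × 389.7 = 222.7 mol

223 mol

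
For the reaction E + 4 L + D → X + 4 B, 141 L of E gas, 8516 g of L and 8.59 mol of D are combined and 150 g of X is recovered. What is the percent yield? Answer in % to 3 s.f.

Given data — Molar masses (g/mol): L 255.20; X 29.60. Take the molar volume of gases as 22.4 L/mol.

n(E) = 141.0 / 22.4 = 6.295 mol
n(L) = 8516 / 255.20 = 33.37 mol
n(D) = 8.590 mol
n/ν for E = 6.295/1 = 6.295
n/ν for L = 33.37/4 = 8.343
n/ν for D = 8.590/1 = 8.590
Smallest n/ν is E → limiting reagent.
theoretical n(X) = (1/1) × 6.295 = 6.295 mol → 186.3 g
% yield = 150 / 186.3 × 100 = 80.52 %

80.5 %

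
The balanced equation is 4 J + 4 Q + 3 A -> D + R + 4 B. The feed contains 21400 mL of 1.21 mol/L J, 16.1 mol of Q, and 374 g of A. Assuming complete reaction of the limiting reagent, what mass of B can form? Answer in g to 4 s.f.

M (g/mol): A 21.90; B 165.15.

2659 g

n(J) = 1.21 × 21400/1000 = 25.89 mol
n(Q) = 16.10 mol
n(A) = 374.0 / 21.90 = 17.08 mol
n/ν for J = 25.89/4 = 6.473
n/ν for Q = 16.10/4 = 4.025
n/ν for A = 17.08/3 = 5.693
Smallest n/ν is Q → limiting reagent.
n(B) = (4/4) × 16.10 = 16.10 mol
mass = 16.10 × 165.15 = 2659 g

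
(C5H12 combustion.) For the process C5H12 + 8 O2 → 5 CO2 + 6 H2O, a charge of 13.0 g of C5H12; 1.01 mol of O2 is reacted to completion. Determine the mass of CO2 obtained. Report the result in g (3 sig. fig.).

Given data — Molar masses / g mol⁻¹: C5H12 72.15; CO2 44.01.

n(C5H12) = 13.00 / 72.15 = 0.1802 mol
n(O2) = 1.010 mol
n/ν → C5H12: 0.1802, O2: 0.1263; O2 is limiting.
n(CO2) = (5/8) × 1.010 = 0.6313 mol
mass = 0.6313 × 44.01 = 27.78 g

27.8 g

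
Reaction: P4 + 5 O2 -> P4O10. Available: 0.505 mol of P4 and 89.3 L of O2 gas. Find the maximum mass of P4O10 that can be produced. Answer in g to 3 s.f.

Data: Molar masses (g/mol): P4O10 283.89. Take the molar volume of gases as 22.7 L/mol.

143 g

n(P4) = 0.5050 mol
n(O2) = 89.30 / 22.7 = 3.934 mol
n/ν for P4 = 0.5050/1 = 0.5050
n/ν for O2 = 3.934/5 = 0.7868
Smallest n/ν is P4 → limiting reagent.
n(P4O10) = (1/1) × 0.5050 = 0.5050 mol
mass = 0.5050 × 283.89 = 143.4 g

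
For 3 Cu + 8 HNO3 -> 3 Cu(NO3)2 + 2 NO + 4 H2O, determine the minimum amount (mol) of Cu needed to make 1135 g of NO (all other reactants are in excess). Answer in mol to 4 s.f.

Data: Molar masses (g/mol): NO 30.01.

56.73 mol

n(NO) = 1135 / 30.01 = 37.82 mol
n(Cu) = (3/2) × 37.82 = 56.73 mol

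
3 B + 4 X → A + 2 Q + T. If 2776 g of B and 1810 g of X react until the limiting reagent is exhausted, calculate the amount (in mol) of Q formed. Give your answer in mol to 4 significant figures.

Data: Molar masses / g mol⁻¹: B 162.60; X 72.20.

11.38 mol

n(B) = 2776 / 162.60 = 17.07 mol
n(X) = 1810 / 72.20 = 25.07 mol
n/ν for B = 17.07/3 = 5.690
n/ν for X = 25.07/4 = 6.268
Smallest n/ν is B → limiting reagent.
n(Q) = (2/3) × 17.07 = 11.38 mol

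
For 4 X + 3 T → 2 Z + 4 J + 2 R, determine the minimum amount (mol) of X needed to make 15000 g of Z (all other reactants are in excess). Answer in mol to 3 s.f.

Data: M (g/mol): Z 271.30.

111 mol

n(Z) = 15000 / 271.30 = 55.29 mol
n(X) = (4/2) × 55.29 = 110.6 mol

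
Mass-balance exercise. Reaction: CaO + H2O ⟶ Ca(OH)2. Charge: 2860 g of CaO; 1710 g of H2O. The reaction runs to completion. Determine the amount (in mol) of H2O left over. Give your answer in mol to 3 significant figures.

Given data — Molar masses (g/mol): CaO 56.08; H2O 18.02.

43.9 mol

n(CaO) = 2860 / 56.08 = 51.00 mol
n(H2O) = 1710 / 18.02 = 94.89 mol
n/ν → CaO: 51.00, H2O: 94.89; CaO is limiting.
H2O consumed = (1/1) × 51.00 = 51.00 mol
H2O remaining = 94.89 − 51.00 = 43.89 mol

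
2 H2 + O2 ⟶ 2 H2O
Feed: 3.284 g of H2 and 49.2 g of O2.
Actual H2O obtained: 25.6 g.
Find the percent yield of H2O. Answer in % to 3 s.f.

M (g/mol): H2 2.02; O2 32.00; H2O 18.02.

n(H2) = 3.284 / 2.02 = 1.626 mol
n(O2) = 49.20 / 32.00 = 1.538 mol
n/ν for H2 = 1.626/2 = 0.8130
n/ν for O2 = 1.538/1 = 1.538
Smallest n/ν is H2 → limiting reagent.
theoretical n(H2O) = (2/2) × 1.626 = 1.626 mol → 29.30 g
% yield = 25.6 / 29.30 × 100 = 87.37 %

87.4 %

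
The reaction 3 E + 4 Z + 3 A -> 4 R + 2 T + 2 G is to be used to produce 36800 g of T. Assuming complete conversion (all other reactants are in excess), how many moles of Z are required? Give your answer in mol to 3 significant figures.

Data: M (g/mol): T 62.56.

1180 mol

n(T) = 36800 / 62.56 = 588.2 mol
n(Z) = (4/2) × 588.2 = 1176 mol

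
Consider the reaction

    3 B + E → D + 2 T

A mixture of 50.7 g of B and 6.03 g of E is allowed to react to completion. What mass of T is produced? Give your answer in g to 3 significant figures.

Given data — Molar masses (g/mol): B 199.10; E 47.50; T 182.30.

n(B) = 50.70 / 199.10 = 0.2546 mol
n(E) = 6.030 / 47.50 = 0.1269 mol
n/ν for B = 0.2546/3 = 0.08487
n/ν for E = 0.1269/1 = 0.1269
Smallest n/ν is B → limiting reagent.
n(T) = (2/3) × 0.2546 = 0.1697 mol
mass = 0.1697 × 182.30 = 30.94 g

30.9 g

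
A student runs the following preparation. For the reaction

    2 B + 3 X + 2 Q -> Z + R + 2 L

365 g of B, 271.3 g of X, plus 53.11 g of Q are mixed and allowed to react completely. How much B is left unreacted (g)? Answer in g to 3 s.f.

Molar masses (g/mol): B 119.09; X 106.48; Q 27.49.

163 g

n(B) = 365.0 / 119.09 = 3.065 mol
n(X) = 271.3 / 106.48 = 2.548 mol
n(Q) = 53.11 / 27.49 = 1.932 mol
n/ν → B: 1.533, X: 0.8493, Q: 0.9660; X is limiting.
B consumed = (2/3) × 2.548 = 1.699 mol
B remaining = 3.065 − 1.699 = 1.366 mol
mass = 1.366 × 119.09 = 162.7 g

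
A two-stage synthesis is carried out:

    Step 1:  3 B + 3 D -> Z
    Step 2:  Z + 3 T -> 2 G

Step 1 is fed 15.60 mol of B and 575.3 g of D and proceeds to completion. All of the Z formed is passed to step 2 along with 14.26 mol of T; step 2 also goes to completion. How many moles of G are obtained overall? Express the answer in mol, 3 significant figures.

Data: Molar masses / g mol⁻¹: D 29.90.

Step 1:
n(B) = 15.60 mol
n(D) = 575.3 / 29.90 = 19.24 mol
n/ν for B = 15.60/3 = 5.200
n/ν for D = 19.24/3 = 6.413
Smallest n/ν is B → limiting reagent.
n(Z) produced = (1/3) × 15.60 = 5.200 mol
Step 2:
n(Z) available = 5.200 mol
n(T) = 14.26 mol
n/ν for Z = 5.200/1 = 5.200
n/ν for T = 14.26/3 = 4.753
Smallest n/ν is T → limiting reagent.
n(G) = (2/3) × 14.26 = 9.507 mol

9.51 mol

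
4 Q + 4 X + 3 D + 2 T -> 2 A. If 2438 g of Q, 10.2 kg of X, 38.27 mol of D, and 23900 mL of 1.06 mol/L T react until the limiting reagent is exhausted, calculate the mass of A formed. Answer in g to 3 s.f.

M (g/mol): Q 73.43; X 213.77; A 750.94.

n(Q) = 2438 / 73.43 = 33.20 mol
n(X) = 10.20×1000 / 213.77 = 47.71 mol
n(D) = 38.27 mol
n(T) = 1.06 × 23900/1000 = 25.33 mol
n/ν for Q = 33.20/4 = 8.300
n/ν for X = 47.71/4 = 11.93
n/ν for D = 38.27/3 = 12.76
n/ν for T = 25.33/2 = 12.67
Smallest n/ν is Q → limiting reagent.
n(A) = (2/4) × 33.20 = 16.60 mol
mass = 16.60 × 750.94 = 12470 g

12500 g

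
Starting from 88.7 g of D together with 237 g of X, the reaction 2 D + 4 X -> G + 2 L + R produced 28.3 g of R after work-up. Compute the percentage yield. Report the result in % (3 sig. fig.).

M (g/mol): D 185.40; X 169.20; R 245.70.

48.2 %

n(D) = 88.70 / 185.40 = 0.4784 mol
n(X) = 237.0 / 169.20 = 1.401 mol
n/ν for D = 0.4784/2 = 0.2392
n/ν for X = 1.401/4 = 0.3503
Smallest n/ν is D → limiting reagent.
theoretical n(R) = (1/2) × 0.4784 = 0.2392 mol → 58.77 g
% yield = 28.3 / 58.77 × 100 = 48.15 %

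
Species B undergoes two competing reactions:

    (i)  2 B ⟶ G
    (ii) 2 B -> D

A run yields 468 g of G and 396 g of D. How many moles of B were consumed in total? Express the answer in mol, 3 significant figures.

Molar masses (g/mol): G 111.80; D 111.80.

15.5 mol

n(G) = 468 / 111.80 = 4.186 mol
n(D) = 396 / 111.80 = 3.542 mol
n(B) via (i) = (2/1)×4.186 = 8.372 mol
n(B) via (ii) = (2/1)×3.542 = 7.084 mol
total n(B) = 8.372 + 7.084 = 15.46 mol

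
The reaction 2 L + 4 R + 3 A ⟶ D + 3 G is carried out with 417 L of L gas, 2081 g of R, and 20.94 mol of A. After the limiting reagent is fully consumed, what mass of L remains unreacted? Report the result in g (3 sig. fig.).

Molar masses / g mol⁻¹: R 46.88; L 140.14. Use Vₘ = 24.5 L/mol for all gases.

n(L) = 417.0 / 24.5 = 17.02 mol
n(R) = 2081 / 46.88 = 44.39 mol
n(A) = 20.94 mol
n/ν for L = 17.02/2 = 8.510
n/ν for R = 44.39/4 = 11.10
n/ν for A = 20.94/3 = 6.980
Smallest n/ν is A → limiting reagent.
L consumed = (2/3) × 20.94 = 13.96 mol
L remaining = 17.02 − 13.96 = 3.060 mol
mass = 3.060 × 140.14 = 428.8 g

429 g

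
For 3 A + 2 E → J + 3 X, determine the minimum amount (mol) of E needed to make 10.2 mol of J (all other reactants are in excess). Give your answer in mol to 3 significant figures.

n(J) = 10.20 mol
n(E) = (2/1) × 10.20 = 20.40 mol

20.4 mol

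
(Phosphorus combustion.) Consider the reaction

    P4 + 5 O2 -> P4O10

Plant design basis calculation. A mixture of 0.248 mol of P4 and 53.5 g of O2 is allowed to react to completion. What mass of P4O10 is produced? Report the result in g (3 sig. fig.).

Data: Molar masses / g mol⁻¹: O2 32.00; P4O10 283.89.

n(P4) = 0.2480 mol
n(O2) = 53.50 / 32.00 = 1.672 mol
n/ν for P4 = 0.2480/1 = 0.2480
n/ν for O2 = 1.672/5 = 0.3344
Smallest n/ν is P4 → limiting reagent.
n(P4O10) = (1/1) × 0.2480 = 0.2480 mol
mass = 0.2480 × 283.89 = 70.40 g

70.4 g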